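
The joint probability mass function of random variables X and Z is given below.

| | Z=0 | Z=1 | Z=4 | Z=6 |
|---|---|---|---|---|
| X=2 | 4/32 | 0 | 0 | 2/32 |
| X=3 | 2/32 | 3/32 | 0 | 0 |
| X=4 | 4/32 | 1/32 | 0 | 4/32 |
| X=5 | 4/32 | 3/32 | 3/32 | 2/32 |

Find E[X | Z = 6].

15/4

P(Z = 6) = 1/4.
Σ X·P over the event = 2·(2/32) + 4·(4/32) + 5·(2/32) = 15/16.
E[X | Z = 6] = (15/16) / (1/4) = 15/4.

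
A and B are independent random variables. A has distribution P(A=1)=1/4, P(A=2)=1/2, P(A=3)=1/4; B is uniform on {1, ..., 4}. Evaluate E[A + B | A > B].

15/4

P(A > B) = 1/4.
Summing (A+B)·P(x,y) over outcomes with A > B gives 15/16.
E[A + B | A > B] = (15/16) / (1/4) = 15/4.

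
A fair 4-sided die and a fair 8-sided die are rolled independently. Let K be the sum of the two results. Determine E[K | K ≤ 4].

P(K ≤ 4) = 3/16.
Σ over the event: 2·1/32 + 3·1/16 + 4·3/32 = 5/8.
E[K | K ≤ 4] = (5/8) / (3/16) = 10/3.

10/3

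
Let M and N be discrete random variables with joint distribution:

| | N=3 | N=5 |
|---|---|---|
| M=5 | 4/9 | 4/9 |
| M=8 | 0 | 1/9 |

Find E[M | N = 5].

28/5

P(N = 5) = 5/9.
Σ M·P over the event = 5·(4/9) + 8·(1/9) = 28/9.
E[M | N = 5] = (28/9) / (5/9) = 28/5.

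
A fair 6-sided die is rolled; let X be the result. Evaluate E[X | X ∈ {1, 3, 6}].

P(X ∈ {1, 3, 6}) = 1/2.
Σ over the event: 1·1/6 + 3·1/6 + 6·1/6 = 5/3.
E[X | X ∈ {1, 3, 6}] = (5/3) / (1/2) = 10/3.

10/3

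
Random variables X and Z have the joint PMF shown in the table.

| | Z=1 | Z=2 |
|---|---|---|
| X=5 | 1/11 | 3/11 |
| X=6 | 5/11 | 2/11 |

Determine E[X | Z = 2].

27/5

P(Z = 2) = 5/11.
Σ X·P over the event = 5·(3/11) + 6·(2/11) = 27/11.
E[X | Z = 2] = (27/11) / (5/11) = 27/5.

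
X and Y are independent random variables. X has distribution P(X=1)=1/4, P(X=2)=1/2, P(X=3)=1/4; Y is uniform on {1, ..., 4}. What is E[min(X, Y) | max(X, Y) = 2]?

P(max(X, Y) = 2) = 5/16.
Summing min(X,Y)·P(x,y) over outcomes with max(X, Y) = 2 gives 7/16.
E[min(X, Y) | max(X, Y) = 2] = (7/16) / (5/16) = 7/5.

7/5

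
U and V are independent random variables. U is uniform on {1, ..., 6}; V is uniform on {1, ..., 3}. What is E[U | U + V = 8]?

Outcomes with U + V = 8: (5,3), (6,2), each with probability 1/18.
E[U | U + V = 8] = (5 + 6) / 2 = 11/2.

11/2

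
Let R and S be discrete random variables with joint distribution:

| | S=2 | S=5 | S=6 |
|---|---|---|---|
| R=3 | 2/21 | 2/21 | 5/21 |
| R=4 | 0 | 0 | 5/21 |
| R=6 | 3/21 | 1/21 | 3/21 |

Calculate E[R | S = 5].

4

P(S = 5) = 1/7.
Σ R·P over the event = 3·(2/21) + 6·(1/21) = 4/7.
E[R | S = 5] = (4/7) / (1/7) = 4.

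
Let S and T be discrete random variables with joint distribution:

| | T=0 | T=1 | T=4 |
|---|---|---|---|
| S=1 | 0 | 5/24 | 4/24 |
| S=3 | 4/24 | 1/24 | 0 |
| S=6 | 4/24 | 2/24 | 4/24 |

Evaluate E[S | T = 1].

5/2

P(T = 1) = 1/3.
Summing S·P(S=x,T=y) over the conditioning event gives 5/6.
E[S | T = 1] = (5/6) / (1/3) = 5/2.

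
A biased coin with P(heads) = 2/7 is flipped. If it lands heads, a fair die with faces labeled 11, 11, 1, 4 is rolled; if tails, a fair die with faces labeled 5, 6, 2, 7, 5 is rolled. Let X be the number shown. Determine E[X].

E[X | heads] = (11+11+1+4)/4 = 27/4.
E[X | tails] = (5+6+2+7+5)/5 = 5.
By the law of total expectation,
E[X] = (2/7)·(27/4) + (5/7)·(5) = 11/2.

11/2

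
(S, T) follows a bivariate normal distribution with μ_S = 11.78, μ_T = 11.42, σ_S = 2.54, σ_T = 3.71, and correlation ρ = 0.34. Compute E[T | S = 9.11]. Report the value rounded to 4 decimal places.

10.0940

The regression of T on S has slope ρ·σ_T/σ_S and passes through (μ_S, μ_T).
E[T | S=9.11] = 11.42 + (0.34)·(3.71/2.54)·(9.11 − (11.78)) = 11.42 + (0.496614)·(-2.67) = 10.0940.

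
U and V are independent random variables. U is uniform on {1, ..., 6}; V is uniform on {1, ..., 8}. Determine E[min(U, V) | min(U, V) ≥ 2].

24/7

P(min(U, V) ≥ 2) = 35/48.
Summing min(U,V)·P(x,y) over outcomes with min(U, V) ≥ 2 gives 5/2.
E[min(U, V) | min(U, V) ≥ 2] = (5/2) / (35/48) = 24/7.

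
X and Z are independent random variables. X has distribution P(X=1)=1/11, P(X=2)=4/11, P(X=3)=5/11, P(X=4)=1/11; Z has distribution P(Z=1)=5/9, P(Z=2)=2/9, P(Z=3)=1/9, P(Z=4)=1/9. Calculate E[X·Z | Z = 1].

28/11

P(Z = 1) = 5/9.
Summing XZ·P(x,y) over outcomes with Z = 1 gives 140/99.
E[X·Z | Z = 1] = (140/99) / (5/9) = 28/11.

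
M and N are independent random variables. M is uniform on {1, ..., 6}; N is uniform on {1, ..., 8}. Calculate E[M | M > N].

14/3

P(M > N) = 5/16.
Summing M·P(x,y) over outcomes with M > N gives 35/24.
E[M | M > N] = (35/24) / (5/16) = 14/3.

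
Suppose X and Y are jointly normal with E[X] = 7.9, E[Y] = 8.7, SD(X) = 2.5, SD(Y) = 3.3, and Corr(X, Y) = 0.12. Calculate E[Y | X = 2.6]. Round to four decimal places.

E[Y | X=x] = μ_Y + ρ(σ_Y/σ_X)(x − μ_X) for jointly normal variables.
E[Y | X=2.6] = 8.7 + (0.12)·(3.3/2.5)·(2.6 − (7.9)) = 8.7 + (0.1584)·(-5.3) = 7.8605.

7.8605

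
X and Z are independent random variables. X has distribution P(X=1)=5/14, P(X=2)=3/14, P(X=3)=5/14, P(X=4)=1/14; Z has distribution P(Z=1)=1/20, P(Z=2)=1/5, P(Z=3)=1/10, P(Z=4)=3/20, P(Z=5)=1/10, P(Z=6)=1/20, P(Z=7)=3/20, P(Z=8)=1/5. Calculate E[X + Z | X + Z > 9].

581/55

P(X + Z > 9) = 11/56.
Summing (X+Z)·P(x,y) over outcomes with X + Z > 9 gives 83/40.
E[X + Z | X + Z > 9] = (83/40) / (11/56) = 581/55.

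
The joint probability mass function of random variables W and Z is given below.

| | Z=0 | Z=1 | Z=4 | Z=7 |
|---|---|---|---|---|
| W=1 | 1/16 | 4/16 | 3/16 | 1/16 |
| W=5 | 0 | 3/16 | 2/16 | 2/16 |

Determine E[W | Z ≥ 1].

43/15

P(Z ≥ 1) = 15/16.
Σ W·P over the event = 1·(4/16) + 1·(3/16) + 1·(1/16) + 5·(3/16) + 5·(2/16) + 5·(2/16) = 43/16.
E[W | Z ≥ 1] = (43/16) / (15/16) = 43/15.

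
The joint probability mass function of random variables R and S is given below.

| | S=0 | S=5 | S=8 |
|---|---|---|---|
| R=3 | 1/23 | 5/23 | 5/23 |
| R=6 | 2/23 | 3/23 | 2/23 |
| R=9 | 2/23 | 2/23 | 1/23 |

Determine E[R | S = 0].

P(S = 0) = 5/23.
Σ R·P over the event = 3·(1/23) + 6·(2/23) + 9·(2/23) = 33/23.
E[R | S = 0] = (33/23) / (5/23) = 33/5.

33/5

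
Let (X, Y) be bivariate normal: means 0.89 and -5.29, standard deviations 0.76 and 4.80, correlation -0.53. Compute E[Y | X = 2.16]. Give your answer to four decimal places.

The regression of Y on X has slope ρ·σ_Y/σ_X and passes through (μ_X, μ_Y).
E[Y | X=2.16] = -5.29 + (-0.53)·(4.80/0.76)·(2.16 − (0.89)) = -5.29 + (-3.3474)·(1.27) = -9.5412.

-9.5412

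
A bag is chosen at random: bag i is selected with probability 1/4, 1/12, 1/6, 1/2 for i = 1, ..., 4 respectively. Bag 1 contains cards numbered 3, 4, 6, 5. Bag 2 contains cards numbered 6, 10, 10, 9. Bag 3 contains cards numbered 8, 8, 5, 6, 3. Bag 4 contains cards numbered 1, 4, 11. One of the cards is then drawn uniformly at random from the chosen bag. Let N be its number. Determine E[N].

265/48

E[N | bag 1] = (3+4+6+5)/4 = 9/2.
E[N | bag 2] = (6+10+10+9)/4 = 35/4.
E[N | bag 3] = (8+8+5+6+3)/5 = 6.
E[N | bag 4] = (1+4+11)/3 = 16/3.
E[N] = (1/4)·(9/2) + (1/12)·(35/4) + (1/6)·(6) + (1/2)·(16/3) = 265/48.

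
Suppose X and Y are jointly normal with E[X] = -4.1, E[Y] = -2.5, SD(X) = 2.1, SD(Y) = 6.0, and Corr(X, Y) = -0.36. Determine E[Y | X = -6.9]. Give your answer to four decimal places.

For a bivariate normal, E[Y | X=x] = μ_Y + ρ·(σ_Y/σ_X)·(x − μ_X).
E[Y | X=-6.9] = -2.5 + (-0.36)·(6.0/2.1)·(-6.9 − (-4.1)) = -2.5 + (-1.02857)·(-2.8) = 0.3800.

0.3800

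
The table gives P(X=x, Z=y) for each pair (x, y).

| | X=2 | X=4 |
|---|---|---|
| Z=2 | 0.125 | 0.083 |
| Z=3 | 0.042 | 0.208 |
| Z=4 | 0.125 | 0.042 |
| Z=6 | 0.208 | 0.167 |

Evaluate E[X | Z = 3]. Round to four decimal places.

P(Z = 3) = 0.250.
Σ X·P over the event = 2·(0.042) + 4·(0.208) = 0.916.
E[X | Z = 3] = (0.916) / (0.250) = 3.6640.

3.6640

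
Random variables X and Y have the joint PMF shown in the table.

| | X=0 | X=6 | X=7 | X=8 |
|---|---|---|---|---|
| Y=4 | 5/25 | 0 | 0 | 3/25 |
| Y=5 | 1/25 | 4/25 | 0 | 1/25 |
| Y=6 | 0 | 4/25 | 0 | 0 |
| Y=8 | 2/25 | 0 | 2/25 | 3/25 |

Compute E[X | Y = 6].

6

P(Y = 6) = 4/25.
Σ X·P over the event = 6·(4/25) = 24/25.
E[X | Y = 6] = (24/25) / (4/25) = 6.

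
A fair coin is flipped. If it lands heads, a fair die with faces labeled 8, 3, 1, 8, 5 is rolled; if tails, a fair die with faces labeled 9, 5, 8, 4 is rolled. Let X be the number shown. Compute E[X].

23/4

E[X | heads] = (8+3+1+8+5)/5 = 5.
E[X | tails] = (9+5+8+4)/4 = 13/2.
E[X] = (1/2)·(5) + (1/2)·(13/2) = 23/4.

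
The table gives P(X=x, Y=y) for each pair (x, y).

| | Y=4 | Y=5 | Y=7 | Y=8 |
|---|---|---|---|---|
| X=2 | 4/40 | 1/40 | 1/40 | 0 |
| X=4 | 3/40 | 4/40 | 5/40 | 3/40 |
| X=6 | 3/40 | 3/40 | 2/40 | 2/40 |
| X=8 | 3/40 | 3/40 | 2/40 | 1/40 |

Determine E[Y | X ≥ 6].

P(X ≥ 6) = 19/40.
Σ Y·P over the event = 4·(3/40) + 5·(3/40) + 7·(2/40) + 8·(2/40) + 4·(3/40) + 5·(3/40) + 7·(2/40) + 8·(1/40) = 53/20.
E[Y | X ≥ 6] = (53/20) / (19/40) = 106/19.

106/19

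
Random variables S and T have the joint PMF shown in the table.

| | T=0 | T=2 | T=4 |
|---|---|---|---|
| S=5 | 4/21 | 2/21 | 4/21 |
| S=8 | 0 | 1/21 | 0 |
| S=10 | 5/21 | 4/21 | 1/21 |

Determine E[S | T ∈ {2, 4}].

P(T ∈ {2, 4}) = 4/7.
Σ S·P over the event = 5·(2/21) + 5·(4/21) + 8·(1/21) + 10·(4/21) + 10·(1/21) = 88/21.
E[S | T ∈ {2, 4}] = (88/21) / (4/7) = 22/3.

22/3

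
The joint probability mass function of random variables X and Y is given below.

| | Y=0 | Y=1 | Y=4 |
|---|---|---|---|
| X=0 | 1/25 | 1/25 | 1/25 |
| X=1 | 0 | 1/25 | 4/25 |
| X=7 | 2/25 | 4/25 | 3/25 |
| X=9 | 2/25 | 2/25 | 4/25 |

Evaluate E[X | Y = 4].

P(Y = 4) = 12/25.
Summing X·P(X=x,Y=y) over the conditioning event gives 61/25.
E[X | Y = 4] = (61/25) / (12/25) = 61/12.

61/12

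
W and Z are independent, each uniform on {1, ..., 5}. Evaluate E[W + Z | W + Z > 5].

P(W + Z > 5) = 3/5.
Summing (W+Z)·P(x,y) over outcomes with W + Z > 5 gives 22/5.
E[W + Z | W + Z > 5] = (22/5) / (3/5) = 22/3.

22/3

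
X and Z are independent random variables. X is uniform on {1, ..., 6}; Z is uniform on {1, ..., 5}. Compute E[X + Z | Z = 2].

11/2

Outcomes with Z = 2: (1,2), (2,2), (3,2), (4,2), (5,2), (6,2), each with probability 1/30.
E[X + Z | Z = 2] = (3 + 4 + 5 + 6 + 7 + 8) / 6 = 11/2.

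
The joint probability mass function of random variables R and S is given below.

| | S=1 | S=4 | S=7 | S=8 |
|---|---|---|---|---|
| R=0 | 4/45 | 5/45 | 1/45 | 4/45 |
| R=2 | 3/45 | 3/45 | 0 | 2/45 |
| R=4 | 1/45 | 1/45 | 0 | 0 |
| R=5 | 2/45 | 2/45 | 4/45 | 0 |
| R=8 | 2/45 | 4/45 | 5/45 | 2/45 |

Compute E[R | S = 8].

P(S = 8) = 8/45.
Σ R·P over the event = 0·(4/45) + 2·(2/45) + 8·(2/45) = 4/9.
E[R | S = 8] = (4/9) / (8/45) = 5/2.

5/2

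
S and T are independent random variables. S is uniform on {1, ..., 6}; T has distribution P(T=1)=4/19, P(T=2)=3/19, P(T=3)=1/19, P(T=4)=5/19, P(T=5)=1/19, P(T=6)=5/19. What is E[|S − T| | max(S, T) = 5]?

7/3

P(max(S, T) = 5) = 3/19.
Summing |S−T|·P(x,y) over outcomes with max(S, T) = 5 gives 7/19.
E[|S − T| | max(S, T) = 5] = (7/19) / (3/19) = 7/3.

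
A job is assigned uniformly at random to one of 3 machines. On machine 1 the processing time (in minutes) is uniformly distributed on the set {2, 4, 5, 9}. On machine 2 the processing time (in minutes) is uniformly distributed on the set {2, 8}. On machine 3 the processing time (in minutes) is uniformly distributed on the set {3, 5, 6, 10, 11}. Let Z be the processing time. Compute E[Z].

17/3

E[Z | machine 1] = (2+4+5+9)/4 = 5.
E[Z | machine 2] = (2+8)/2 = 5.
E[Z | machine 3] = (3+5+6+10+11)/5 = 7.
By the law of total expectation,
E[Z] = (1/3)·(5) + (1/3)·(5) + (1/3)·(7) = 17/3.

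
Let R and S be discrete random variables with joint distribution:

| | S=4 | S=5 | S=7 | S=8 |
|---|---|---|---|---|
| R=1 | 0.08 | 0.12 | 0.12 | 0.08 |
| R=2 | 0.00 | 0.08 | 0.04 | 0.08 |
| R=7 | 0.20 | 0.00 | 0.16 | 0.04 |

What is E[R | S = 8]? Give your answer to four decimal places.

P(S = 8) = 0.20.
Summing R·P(R=x,S=y) over the conditioning event gives 0.52.
E[R | S = 8] = (0.52) / (0.20) = 2.6000.

2.6000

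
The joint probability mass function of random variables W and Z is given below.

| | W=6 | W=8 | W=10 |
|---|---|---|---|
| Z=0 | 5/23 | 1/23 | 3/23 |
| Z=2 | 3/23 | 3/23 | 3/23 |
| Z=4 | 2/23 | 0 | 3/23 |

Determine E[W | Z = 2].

8

P(Z = 2) = 9/23.
Σ W·P over the event = 6·(3/23) + 8·(3/23) + 10·(3/23) = 72/23.
E[W | Z = 2] = (72/23) / (9/23) = 8.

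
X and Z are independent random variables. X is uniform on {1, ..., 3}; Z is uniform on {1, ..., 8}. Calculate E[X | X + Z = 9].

Outcomes with X + Z = 9: (1,8), (2,7), (3,6), each with probability 1/24.
E[X | X + Z = 9] = (1 + 2 + 3) / 3 = 2.

2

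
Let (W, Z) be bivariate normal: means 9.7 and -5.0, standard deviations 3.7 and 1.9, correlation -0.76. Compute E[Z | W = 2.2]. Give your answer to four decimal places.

-2.0730

For a bivariate normal, E[Z | W=x] = μ_Z + ρ·(σ_Z/σ_W)·(x − μ_W).
E[Z | W=2.2] = -5.0 + (-0.76)·(1.9/3.7)·(2.2 − (9.7)) = -5.0 + (-0.39027)·(-7.5) = -2.0730.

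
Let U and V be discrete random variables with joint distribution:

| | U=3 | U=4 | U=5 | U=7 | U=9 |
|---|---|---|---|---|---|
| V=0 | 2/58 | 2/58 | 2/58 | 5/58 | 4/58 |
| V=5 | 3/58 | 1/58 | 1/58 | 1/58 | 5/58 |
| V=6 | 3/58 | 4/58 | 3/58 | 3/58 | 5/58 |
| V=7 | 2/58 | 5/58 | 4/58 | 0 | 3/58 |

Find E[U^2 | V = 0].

223/5

P(V = 0) = 15/58.
Σ U^2·P over the event = 9·(2/58) + 16·(2/58) + 25·(2/58) + 49·(5/58) + 81·(4/58) = 669/58.
E[U^2 | V = 0] = (669/58) / (15/58) = 223/5.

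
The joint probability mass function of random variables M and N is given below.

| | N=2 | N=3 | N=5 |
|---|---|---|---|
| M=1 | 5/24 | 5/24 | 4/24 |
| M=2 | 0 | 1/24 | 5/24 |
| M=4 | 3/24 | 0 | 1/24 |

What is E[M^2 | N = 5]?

4

P(N = 5) = 5/12.
Σ M^2·P over the event = 1·(4/24) + 4·(5/24) + 16·(1/24) = 5/3.
E[M^2 | N = 5] = (5/3) / (5/12) = 4.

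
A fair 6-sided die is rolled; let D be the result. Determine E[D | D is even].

Given D is even, D is equally likely to be any of {2, 4, 6}.
E[D | D is even] = (2 + 4 + 6) / 3 = 4.

4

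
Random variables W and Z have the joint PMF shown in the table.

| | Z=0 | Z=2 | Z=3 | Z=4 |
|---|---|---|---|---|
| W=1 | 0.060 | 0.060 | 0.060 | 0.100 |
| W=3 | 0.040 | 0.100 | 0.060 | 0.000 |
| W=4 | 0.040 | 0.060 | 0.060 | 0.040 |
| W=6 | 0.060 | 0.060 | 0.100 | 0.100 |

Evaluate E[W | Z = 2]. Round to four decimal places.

3.4286

P(Z = 2) = 0.280.
Σ W·P over the event = 1·(0.060) + 3·(0.100) + 4·(0.060) + 6·(0.060) = 0.960.
E[W | Z = 2] = (0.960) / (0.280) = 3.4286.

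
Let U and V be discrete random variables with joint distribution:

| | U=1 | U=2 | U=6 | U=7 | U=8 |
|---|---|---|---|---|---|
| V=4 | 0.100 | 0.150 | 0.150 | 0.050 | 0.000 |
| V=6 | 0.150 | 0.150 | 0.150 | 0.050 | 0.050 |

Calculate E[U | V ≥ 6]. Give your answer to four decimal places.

3.8182

P(V ≥ 6) = 0.550.
Σ U·P over the event = 1·(0.150) + 2·(0.150) + 6·(0.150) + 7·(0.050) + 8·(0.050) = 2.100.
E[U | V ≥ 6] = (2.100) / (0.550) = 3.8182.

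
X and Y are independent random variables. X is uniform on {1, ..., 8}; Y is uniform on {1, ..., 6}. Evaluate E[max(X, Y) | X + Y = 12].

Outcomes with X + Y = 12: (6,6), (7,5), (8,4), each with probability 1/48.
E[max(X, Y) | X + Y = 12] = (6 + 7 + 8) / 3 = 7.

7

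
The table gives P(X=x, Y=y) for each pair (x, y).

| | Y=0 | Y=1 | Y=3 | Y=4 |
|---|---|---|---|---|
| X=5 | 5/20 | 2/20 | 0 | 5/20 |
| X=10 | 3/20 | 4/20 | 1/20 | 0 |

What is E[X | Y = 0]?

P(Y = 0) = 2/5.
Σ X·P over the event = 5·(5/20) + 10·(3/20) = 11/4.
E[X | Y = 0] = (11/4) / (2/5) = 55/8.

55/8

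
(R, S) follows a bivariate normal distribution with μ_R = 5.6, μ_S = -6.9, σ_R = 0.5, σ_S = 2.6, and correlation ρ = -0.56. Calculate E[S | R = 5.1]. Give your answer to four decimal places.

For a bivariate normal, E[S | R=x] = μ_S + ρ·(σ_S/σ_R)·(x − μ_R).
E[S | R=5.1] = -6.9 + (-0.56)·(2.6/0.5)·(5.1 − (5.6)) = -6.9 + (-2.912)·(-0.5) = -5.4440.

-5.4440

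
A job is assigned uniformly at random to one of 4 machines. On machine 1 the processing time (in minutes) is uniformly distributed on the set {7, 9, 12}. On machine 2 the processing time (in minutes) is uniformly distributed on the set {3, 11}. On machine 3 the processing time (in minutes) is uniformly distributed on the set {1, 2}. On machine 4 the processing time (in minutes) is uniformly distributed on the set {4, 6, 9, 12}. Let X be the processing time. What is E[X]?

E[X | machine 1] = (7+9+12)/3 = 28/3.
E[X | machine 2] = (3+11)/2 = 7.
E[X | machine 3] = (1+2)/2 = 3/2.
E[X | machine 4] = (4+6+9+12)/4 = 31/4.
By the law of total expectation,
E[X] = (1/4)·(28/3) + (1/4)·(7) + (1/4)·(3/2) + (1/4)·(31/4) = 307/48.

307/48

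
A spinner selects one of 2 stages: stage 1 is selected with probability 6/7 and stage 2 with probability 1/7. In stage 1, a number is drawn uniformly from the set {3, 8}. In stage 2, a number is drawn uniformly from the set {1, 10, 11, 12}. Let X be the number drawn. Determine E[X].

E[X | stage 1] = (3+8)/2 = 11/2.
E[X | stage 2] = (1+10+11+12)/4 = 17/2.
E[X] = (6/7)·(11/2) + (1/7)·(17/2) = 83/14.

83/14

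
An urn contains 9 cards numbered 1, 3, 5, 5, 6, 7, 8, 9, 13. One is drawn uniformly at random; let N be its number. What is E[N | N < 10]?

P(N < 10) = 8/9.
Σ over the event: 1·1/9 + 3·1/9 + 5·2/9 + 6·1/9 + 7·1/9 + 8·1/9 + 9·1/9 = 44/9.
E[N | N < 10] = (44/9) / (8/9) = 11/2.

11/2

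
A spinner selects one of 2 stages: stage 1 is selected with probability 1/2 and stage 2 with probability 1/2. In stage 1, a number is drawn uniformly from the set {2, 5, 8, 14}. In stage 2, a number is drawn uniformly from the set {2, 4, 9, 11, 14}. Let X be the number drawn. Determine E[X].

E[X | stage 1] = (2+5+8+14)/4 = 29/4.
E[X | stage 2] = (2+4+9+11+14)/5 = 8.
E[X] = (1/2)·(29/4) + (1/2)·(8) = 61/8.

61/8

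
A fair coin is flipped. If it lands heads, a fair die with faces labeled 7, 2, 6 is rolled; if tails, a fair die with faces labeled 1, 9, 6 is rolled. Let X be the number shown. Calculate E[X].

E[X | heads] = (7+2+6)/3 = 5.
E[X | tails] = (1+9+6)/3 = 16/3.
By the law of total expectation,
E[X] = (1/2)·(5) + (1/2)·(16/3) = 31/6.

31/6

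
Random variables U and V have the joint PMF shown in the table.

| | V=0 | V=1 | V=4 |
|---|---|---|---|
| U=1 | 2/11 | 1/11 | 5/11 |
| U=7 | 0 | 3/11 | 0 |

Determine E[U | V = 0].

1

P(V = 0) = 2/11.
Σ U·P over the event = 1·(2/11) = 2/11.
E[U | V = 0] = (2/11) / (2/11) = 1.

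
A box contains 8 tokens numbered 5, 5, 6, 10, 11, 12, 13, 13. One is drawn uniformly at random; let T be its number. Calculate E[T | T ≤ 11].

P(T ≤ 11) = 5/8.
Σ over the event: 5·1/4 + 6·1/8 + 10·1/8 + 11·1/8 = 37/8.
E[T | T ≤ 11] = (37/8) / (5/8) = 37/5.

37/5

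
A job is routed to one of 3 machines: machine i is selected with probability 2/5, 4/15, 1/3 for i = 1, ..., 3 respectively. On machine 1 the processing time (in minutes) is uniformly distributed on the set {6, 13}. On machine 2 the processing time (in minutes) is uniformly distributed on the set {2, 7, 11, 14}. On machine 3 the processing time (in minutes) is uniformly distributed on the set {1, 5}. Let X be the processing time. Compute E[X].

E[X | machine 1] = (6+13)/2 = 19/2.
E[X | machine 2] = (2+7+11+14)/4 = 17/2.
E[X | machine 3] = (1+5)/2 = 3.
E[X] = (2/5)·(19/2) + (4/15)·(17/2) + (1/3)·(3) = 106/15.

106/15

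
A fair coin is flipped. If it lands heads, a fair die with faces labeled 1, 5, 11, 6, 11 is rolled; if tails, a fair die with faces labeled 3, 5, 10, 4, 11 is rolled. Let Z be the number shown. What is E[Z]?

67/10

E[Z | heads] = (1+5+11+6+11)/5 = 34/5.
E[Z | tails] = (3+5+10+4+11)/5 = 33/5.
E[Z] = (1/2)·(34/5) + (1/2)·(33/5) = 67/10.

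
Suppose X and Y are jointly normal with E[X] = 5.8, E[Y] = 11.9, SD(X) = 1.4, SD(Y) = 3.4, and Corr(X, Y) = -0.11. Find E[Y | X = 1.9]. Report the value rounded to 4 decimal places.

The regression of Y on X has slope ρ·σ_Y/σ_X and passes through (μ_X, μ_Y).
E[Y | X=1.9] = 11.9 + (-0.11)·(3.4/1.4)·(1.9 − (5.8)) = 11.9 + (-0.267143)·(-3.9) = 12.9419.

12.9419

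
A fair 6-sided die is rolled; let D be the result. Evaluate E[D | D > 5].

Given D > 5, D is equally likely to be any of {6}.
E[D | D > 5] = (6) / 1 = 6.

6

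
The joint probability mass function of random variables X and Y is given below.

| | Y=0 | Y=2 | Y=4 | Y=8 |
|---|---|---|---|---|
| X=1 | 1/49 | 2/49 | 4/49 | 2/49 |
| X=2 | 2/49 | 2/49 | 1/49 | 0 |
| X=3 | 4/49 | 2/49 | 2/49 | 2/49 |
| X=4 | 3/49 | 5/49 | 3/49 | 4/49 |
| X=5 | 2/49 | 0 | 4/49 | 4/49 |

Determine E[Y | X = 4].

18/5

P(X = 4) = 15/49.
Σ Y·P over the event = 0·(3/49) + 2·(5/49) + 4·(3/49) + 8·(4/49) = 54/49.
E[Y | X = 4] = (54/49) / (15/49) = 18/5.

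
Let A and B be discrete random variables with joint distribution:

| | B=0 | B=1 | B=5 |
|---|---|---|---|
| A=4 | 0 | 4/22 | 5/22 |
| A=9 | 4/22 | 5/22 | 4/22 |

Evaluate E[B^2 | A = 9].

105/13

P(A = 9) = 13/22.
Σ B^2·P over the event = 0·(4/22) + 1·(5/22) + 25·(4/22) = 105/22.
E[B^2 | A = 9] = (105/22) / (13/22) = 105/13.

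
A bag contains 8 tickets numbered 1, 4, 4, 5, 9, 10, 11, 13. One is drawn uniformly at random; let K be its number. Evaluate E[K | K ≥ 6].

P(K ≥ 6) = 1/2.
Σ over the event: 9·1/8 + 10·1/8 + 11·1/8 + 13·1/8 = 43/8.
E[K | K ≥ 6] = (43/8) / (1/2) = 43/4.

43/4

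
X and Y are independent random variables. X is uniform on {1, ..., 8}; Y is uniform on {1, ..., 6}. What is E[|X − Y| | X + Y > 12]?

2

Outcomes with X + Y > 12: (7,6), (8,5), (8,6), each with probability 1/48.
E[|X − Y| | X + Y > 12] = (1 + 3 + 2) / 3 = 2.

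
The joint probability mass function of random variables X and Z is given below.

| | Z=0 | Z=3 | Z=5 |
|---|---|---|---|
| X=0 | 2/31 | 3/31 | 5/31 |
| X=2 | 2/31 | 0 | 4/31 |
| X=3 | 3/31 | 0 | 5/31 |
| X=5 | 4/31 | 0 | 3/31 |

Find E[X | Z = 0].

P(Z = 0) = 11/31.
Σ X·P over the event = 0·(2/31) + 2·(2/31) + 3·(3/31) + 5·(4/31) = 33/31.
E[X | Z = 0] = (33/31) / (11/31) = 3.

3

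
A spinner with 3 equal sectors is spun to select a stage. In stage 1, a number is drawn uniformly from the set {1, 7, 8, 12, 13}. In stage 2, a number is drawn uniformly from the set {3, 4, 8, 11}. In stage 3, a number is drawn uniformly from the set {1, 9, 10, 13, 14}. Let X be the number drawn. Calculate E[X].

241/30

E[X | stage 1] = (1+7+8+12+13)/5 = 41/5.
E[X | stage 2] = (3+4+8+11)/4 = 13/2.
E[X | stage 3] = (1+9+10+13+14)/5 = 47/5.
E[X] = (1/3)·(41/5) + (1/3)·(13/2) + (1/3)·(47/5) = 241/30.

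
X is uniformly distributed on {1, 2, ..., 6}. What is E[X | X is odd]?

3

Given X is odd, X is equally likely to be any of {1, 3, 5}.
E[X | X is odd] = (1 + 3 + 5) / 3 = 3.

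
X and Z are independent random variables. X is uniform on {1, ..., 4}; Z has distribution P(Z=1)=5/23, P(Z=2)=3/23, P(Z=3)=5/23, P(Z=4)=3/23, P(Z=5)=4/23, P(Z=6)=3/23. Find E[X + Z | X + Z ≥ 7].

278/35

P(X + Z ≥ 7) = 35/92.
Summing (X+Z)·P(x,y) over outcomes with X + Z ≥ 7 gives 139/46.
E[X + Z | X + Z ≥ 7] = (139/46) / (35/92) = 278/35.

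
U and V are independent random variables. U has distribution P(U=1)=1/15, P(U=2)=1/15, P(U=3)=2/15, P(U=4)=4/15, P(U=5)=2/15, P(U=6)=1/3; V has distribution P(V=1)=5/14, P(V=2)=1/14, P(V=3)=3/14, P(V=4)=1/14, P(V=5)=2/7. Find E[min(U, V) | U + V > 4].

497/185

P(U + V > 4) = 37/42.
Summing min(U,V)·P(x,y) over outcomes with U + V > 4 gives 71/30.
E[min(U, V) | U + V > 4] = (71/30) / (37/42) = 497/185.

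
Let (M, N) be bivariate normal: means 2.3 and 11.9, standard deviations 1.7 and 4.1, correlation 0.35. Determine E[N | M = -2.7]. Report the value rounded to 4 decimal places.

For a bivariate normal, E[N | M=x] = μ_N + ρ·(σ_N/σ_M)·(x − μ_M).
E[N | M=-2.7] = 11.9 + (0.35)·(4.1/1.7)·(-2.7 − (2.3)) = 11.9 + (0.84412)·(-5) = 7.6794.

7.6794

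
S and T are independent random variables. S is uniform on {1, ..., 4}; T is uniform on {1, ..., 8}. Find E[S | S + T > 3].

P(S + T > 3) = 29/32.
Summing S·P(x,y) over outcomes with S + T > 3 gives 19/8.
E[S | S + T > 3] = (19/8) / (29/32) = 76/29.

76/29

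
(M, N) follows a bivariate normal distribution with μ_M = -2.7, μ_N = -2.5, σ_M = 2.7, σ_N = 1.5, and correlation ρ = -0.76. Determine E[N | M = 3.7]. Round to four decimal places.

E[N | M=x] = μ_N + ρ(σ_N/σ_M)(x − μ_M) for jointly normal variables.
E[N | M=3.7] = -2.5 + (-0.76)·(1.5/2.7)·(3.7 − (-2.7)) = -2.5 + (-0.42222)·(6.4) = -5.2022.

-5.2022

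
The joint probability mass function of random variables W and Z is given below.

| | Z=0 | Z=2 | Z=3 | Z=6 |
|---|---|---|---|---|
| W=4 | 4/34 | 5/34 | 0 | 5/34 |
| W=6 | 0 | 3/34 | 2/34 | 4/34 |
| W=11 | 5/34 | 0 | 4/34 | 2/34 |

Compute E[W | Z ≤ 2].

P(Z ≤ 2) = 1/2.
Σ W·P over the event = 4·(4/34) + 4·(5/34) + 6·(3/34) + 11·(5/34) = 109/34.
E[W | Z ≤ 2] = (109/34) / (1/2) = 109/17.

109/17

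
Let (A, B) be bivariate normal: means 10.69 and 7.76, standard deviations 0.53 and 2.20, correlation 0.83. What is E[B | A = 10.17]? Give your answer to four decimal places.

5.9685

E[B | A=x] = μ_B + ρ(σ_B/σ_A)(x − μ_A) for jointly normal variables.
E[B | A=10.17] = 7.76 + (0.83)·(2.20/0.53)·(10.17 − (10.69)) = 7.76 + (3.44528)·(-0.52) = 5.9685.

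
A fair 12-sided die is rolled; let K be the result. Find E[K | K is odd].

Given K is odd, K is equally likely to be any of {1, 3, 5, 7, 9, 11}.
E[K | K is odd] = (1 + 3 + 5 + 7 + 9 + 11) / 6 = 6.

6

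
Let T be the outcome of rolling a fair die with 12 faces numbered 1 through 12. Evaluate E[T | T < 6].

Given T < 6, T is equally likely to be any of {1, 2, 3, 4, 5}.
E[T | T < 6] = (1 + 2 + 3 + 4 + 5) / 5 = 3.

3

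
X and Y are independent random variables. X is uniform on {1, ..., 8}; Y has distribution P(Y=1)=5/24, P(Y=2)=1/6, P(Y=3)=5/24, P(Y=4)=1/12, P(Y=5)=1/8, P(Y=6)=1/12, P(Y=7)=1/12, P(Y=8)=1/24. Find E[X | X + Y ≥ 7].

P(X + Y ≥ 7) = 43/64.
Summing X·P(x,y) over outcomes with X + Y ≥ 7 gives 355/96.
E[X | X + Y ≥ 7] = (355/96) / (43/64) = 710/129.

710/129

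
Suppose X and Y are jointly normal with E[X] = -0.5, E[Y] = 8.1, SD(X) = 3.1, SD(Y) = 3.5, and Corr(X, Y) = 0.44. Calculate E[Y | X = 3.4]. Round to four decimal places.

10.0374

The regression of Y on X has slope ρ·σ_Y/σ_X and passes through (μ_X, μ_Y).
E[Y | X=3.4] = 8.1 + (0.44)·(3.5/3.1)·(3.4 − (-0.5)) = 8.1 + (0.49677)·(3.9) = 10.0374.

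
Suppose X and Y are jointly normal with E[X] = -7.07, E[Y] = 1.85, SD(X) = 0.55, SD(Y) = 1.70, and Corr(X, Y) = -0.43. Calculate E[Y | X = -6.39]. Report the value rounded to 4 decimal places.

The regression of Y on X has slope ρ·σ_Y/σ_X and passes through (μ_X, μ_Y).
E[Y | X=-6.39] = 1.85 + (-0.43)·(1.70/0.55)·(-6.39 − (-7.07)) = 1.85 + (-1.3291)·(0.68) = 0.9462.

0.9462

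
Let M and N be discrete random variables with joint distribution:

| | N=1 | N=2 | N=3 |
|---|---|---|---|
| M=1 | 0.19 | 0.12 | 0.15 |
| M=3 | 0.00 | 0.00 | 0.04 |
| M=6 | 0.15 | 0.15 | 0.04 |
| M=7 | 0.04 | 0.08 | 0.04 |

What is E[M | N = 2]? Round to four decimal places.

P(N = 2) = 0.35.
Σ M·P over the event = 1·(0.12) + 6·(0.15) + 7·(0.08) = 1.58.
E[M | N = 2] = (1.58) / (0.35) = 4.5143.

4.5143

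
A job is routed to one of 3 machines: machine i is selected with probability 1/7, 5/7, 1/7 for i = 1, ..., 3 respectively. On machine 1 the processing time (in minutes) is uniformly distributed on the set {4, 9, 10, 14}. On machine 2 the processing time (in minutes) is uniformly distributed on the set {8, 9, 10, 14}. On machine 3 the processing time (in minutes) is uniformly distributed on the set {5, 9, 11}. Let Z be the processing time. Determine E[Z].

E[Z | machine 1] = (4+9+10+14)/4 = 37/4.
E[Z | machine 2] = (8+9+10+14)/4 = 41/4.
E[Z | machine 3] = (5+9+11)/3 = 25/3.
E[Z] = (1/7)·(37/4) + (5/7)·(41/4) + (1/7)·(25/3) = 59/6.

59/6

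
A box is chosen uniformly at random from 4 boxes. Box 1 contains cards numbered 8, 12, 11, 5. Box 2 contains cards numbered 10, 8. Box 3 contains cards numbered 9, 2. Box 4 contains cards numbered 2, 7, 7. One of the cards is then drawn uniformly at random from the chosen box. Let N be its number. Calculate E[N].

173/24

E[N | box 1] = (8+12+11+5)/4 = 9.
E[N | box 2] = (10+8)/2 = 9.
E[N | box 3] = (9+2)/2 = 11/2.
E[N | box 4] = (2+7+7)/3 = 16/3.
E[N] = (1/4)·(9) + (1/4)·(9) + (1/4)·(11/2) + (1/4)·(16/3) = 173/24.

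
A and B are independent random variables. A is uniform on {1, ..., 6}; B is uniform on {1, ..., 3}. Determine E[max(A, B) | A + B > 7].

Outcomes with A + B > 7: (5,3), (6,2), (6,3), each with probability 1/18.
E[max(A, B) | A + B > 7] = (5 + 6 + 6) / 3 = 17/3.

17/3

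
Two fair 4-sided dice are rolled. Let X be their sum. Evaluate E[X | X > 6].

P(X > 6) = 3/16.
Σ over the event: 7·1/8 + 8·1/16 = 11/8.
E[X | X > 6] = (11/8) / (3/16) = 22/3.

22/3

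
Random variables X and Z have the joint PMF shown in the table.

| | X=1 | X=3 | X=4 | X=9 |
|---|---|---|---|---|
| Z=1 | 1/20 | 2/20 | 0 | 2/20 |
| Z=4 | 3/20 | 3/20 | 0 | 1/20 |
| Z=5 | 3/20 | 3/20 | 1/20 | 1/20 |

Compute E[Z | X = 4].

5

P(X = 4) = 1/20.
Σ Z·P over the event = 5·(1/20) = 1/4.
E[Z | X = 4] = (1/4) / (1/20) = 5.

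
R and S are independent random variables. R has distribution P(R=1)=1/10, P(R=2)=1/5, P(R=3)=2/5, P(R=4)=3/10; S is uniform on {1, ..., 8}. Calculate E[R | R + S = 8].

P(R + S = 8) = 1/8.
Summing R·P(x,y) over outcomes with R + S = 8 gives 29/80.
E[R | R + S = 8] = (29/80) / (1/8) = 29/10.

29/10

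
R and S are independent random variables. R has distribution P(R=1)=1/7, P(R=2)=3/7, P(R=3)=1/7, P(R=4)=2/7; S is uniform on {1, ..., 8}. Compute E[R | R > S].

36/11

P(R > S) = 11/56.
Summing R·P(x,y) over outcomes with R > S gives 9/14.
E[R | R > S] = (9/14) / (11/56) = 36/11.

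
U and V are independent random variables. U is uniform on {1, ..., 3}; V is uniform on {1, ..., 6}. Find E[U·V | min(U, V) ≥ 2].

Outcomes with min(U, V) ≥ 2: (2,2), (2,3), (2,4), (2,5), (2,6), (3,2), (3,3), (3,4), (3,5), (3,6), each with probability 1/18.
E[U·V | min(U, V) ≥ 2] = (4 + 6 + 8 + 10 + 12 + 6 + 9 + 12 + 15 + 18) / 10 = 10.

10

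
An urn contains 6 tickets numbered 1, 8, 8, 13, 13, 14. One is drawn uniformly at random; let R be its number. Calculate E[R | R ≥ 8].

56/5

P(R ≥ 8) = 5/6.
Σ over the event: 8·1/3 + 13·1/3 + 14·1/6 = 28/3.
E[R | R ≥ 8] = (28/3) / (5/6) = 56/5.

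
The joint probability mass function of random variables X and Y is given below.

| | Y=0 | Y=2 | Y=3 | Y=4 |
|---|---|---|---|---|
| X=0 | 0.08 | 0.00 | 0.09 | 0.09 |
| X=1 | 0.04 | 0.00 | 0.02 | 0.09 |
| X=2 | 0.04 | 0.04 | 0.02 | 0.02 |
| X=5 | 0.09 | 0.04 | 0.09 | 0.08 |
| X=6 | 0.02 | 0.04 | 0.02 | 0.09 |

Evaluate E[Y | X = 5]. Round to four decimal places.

2.2333

P(X = 5) = 0.30.
Summing Y·P(X=x,Y=y) over the conditioning event gives 0.67.
E[Y | X = 5] = (0.67) / (0.30) = 2.2333.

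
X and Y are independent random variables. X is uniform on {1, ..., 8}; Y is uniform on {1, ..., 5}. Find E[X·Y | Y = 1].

9/2

Outcomes with Y = 1: (1,1), (2,1), (3,1), (4,1), (5,1), (6,1), (7,1), (8,1), each with probability 1/40.
E[X·Y | Y = 1] = (1 + 2 + 3 + 4 + 5 + 6 + 7 + 8) / 8 = 9/2.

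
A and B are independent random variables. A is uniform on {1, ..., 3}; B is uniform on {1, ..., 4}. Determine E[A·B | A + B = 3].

P(A + B = 3) = 1/6.
Summing AB·P(x,y) over outcomes with A + B = 3 gives 1/3.
E[A·B | A + B = 3] = (1/3) / (1/6) = 2.

2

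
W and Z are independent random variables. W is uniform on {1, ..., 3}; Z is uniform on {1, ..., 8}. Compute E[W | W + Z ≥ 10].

Outcomes with W + Z ≥ 10: (2,8), (3,7), (3,8), each with probability 1/24.
E[W | W + Z ≥ 10] = (2 + 3 + 3) / 3 = 8/3.

8/3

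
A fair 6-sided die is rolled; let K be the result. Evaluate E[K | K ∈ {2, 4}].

3

P(K ∈ {2, 4}) = 1/3.
Σ over the event: 2·1/6 + 4·1/6 = 1.
E[K | K ∈ {2, 4}] = (1) / (1/3) = 3.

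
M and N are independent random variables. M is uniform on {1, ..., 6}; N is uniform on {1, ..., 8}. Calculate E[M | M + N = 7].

7/2

Outcomes with M + N = 7: (1,6), (2,5), (3,4), (4,3), (5,2), (6,1), each with probability 1/48.
E[M | M + N = 7] = (1 + 2 + 3 + 4 + 5 + 6) / 6 = 7/2.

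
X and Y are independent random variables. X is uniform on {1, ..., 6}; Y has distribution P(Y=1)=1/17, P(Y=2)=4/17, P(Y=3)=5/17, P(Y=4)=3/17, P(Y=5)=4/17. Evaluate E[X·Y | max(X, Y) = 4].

P(max(X, Y) = 4) = 11/51.
Summing XY·P(x,y) over outcomes with max(X, Y) = 4 gives 36/17.
E[X·Y | max(X, Y) = 4] = (36/17) / (11/51) = 108/11.

108/11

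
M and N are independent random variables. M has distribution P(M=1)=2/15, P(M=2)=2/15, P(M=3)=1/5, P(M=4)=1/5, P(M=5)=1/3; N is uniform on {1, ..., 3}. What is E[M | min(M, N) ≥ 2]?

P(min(M, N) ≥ 2) = 26/45.
Summing M·P(x,y) over outcomes with min(M, N) ≥ 2 gives 20/9.
E[M | min(M, N) ≥ 2] = (20/9) / (26/45) = 50/13.

50/13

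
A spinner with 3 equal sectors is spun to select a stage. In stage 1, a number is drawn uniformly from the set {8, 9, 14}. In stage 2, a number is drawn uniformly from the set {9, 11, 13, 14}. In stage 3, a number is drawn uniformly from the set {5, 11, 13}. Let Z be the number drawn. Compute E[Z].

E[Z | stage 1] = (8+9+14)/3 = 31/3.
E[Z | stage 2] = (9+11+13+14)/4 = 47/4.
E[Z | stage 3] = (5+11+13)/3 = 29/3.
E[Z] = (1/3)·(31/3) + (1/3)·(47/4) + (1/3)·(29/3) = 127/12.

127/12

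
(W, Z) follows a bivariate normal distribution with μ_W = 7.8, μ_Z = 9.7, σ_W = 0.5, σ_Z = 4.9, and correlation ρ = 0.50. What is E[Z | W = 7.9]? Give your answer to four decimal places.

10.1900

The regression of Z on W has slope ρ·σ_Z/σ_W and passes through (μ_W, μ_Z).
E[Z | W=7.9] = 9.7 + (0.50)·(4.9/0.5)·(7.9 − (7.8)) = 9.7 + (4.9)·(0.1) = 10.1900.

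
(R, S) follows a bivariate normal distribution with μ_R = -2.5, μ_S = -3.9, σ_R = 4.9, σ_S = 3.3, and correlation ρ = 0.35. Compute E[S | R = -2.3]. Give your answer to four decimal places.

-3.8529

The regression of S on R has slope ρ·σ_S/σ_R and passes through (μ_R, μ_S).
E[S | R=-2.3] = -3.9 + (0.35)·(3.3/4.9)·(-2.3 − (-2.5)) = -3.9 + (0.23571)·(0.2) = -3.8529.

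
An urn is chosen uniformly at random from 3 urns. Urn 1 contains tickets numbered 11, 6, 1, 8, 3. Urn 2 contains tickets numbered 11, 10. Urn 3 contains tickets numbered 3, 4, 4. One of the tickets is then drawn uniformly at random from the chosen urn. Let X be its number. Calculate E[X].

599/90

E[X | urn 1] = (11+6+1+8+3)/5 = 29/5.
E[X | urn 2] = (11+10)/2 = 21/2.
E[X | urn 3] = (3+4+4)/3 = 11/3.
E[X] = (1/3)·(29/5) + (1/3)·(21/2) + (1/3)·(11/3) = 599/90.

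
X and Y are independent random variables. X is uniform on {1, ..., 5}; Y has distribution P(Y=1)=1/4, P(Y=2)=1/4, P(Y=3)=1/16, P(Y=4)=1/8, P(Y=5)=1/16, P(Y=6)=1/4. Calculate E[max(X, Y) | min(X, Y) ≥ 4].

P(min(X, Y) ≥ 4) = 7/40.
Summing max(X,Y)·P(x,y) over outcomes with min(X, Y) ≥ 4 gives 19/20.
E[max(X, Y) | min(X, Y) ≥ 4] = (19/20) / (7/40) = 38/7.

38/7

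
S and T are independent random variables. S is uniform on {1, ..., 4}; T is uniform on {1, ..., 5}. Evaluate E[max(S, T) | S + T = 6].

P(S + T = 6) = 1/5.
Summing max(S,T)·P(x,y) over outcomes with S + T = 6 gives 4/5.
E[max(S, T) | S + T = 6] = (4/5) / (1/5) = 4.

4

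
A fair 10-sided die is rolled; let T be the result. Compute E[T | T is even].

Given T is even, T is equally likely to be any of {2, 4, 6, 8, 10}.
E[T | T is even] = (2 + 4 + 6 + 8 + 10) / 5 = 6.

6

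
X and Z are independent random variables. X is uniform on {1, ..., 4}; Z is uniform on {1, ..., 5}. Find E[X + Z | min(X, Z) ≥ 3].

Outcomes with min(X, Z) ≥ 3: (3,3), (3,4), (3,5), (4,3), (4,4), (4,5), each with probability 1/20.
E[X + Z | min(X, Z) ≥ 3] = (6 + 7 + 8 + 7 + 8 + 9) / 6 = 15/2.

15/2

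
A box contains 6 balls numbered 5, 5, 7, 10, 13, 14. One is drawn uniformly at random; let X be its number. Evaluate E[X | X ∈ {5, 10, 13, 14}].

P(X ∈ {5, 10, 13, 14}) = 5/6.
Σ over the event: 5·1/3 + 10·1/6 + 13·1/6 + 14·1/6 = 47/6.
E[X | X ∈ {5, 10, 13, 14}] = (47/6) / (5/6) = 47/5.

47/5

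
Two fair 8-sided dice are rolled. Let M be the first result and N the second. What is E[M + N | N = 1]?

11/2

Outcomes with N = 1: (1,1), (2,1), (3,1), (4,1), (5,1), (6,1), (7,1), (8,1), each with probability 1/64.
E[M + N | N = 1] = (2 + 3 + 4 + 5 + 6 + 7 + 8 + 9) / 8 = 11/2.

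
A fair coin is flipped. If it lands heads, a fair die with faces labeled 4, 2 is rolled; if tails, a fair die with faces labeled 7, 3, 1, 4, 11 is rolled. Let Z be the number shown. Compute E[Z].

41/10

E[Z | heads] = (4+2)/2 = 3.
E[Z | tails] = (7+3+1+4+11)/5 = 26/5.
By the law of total expectation,
E[Z] = (1/2)·(3) + (1/2)·(26/5) = 41/10.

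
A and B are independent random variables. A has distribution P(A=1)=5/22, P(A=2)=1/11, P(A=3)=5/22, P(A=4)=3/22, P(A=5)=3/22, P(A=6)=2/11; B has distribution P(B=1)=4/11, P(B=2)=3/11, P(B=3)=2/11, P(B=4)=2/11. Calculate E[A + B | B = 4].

163/22

P(B = 4) = 2/11.
Summing (A+B)·P(x,y) over outcomes with B = 4 gives 163/121.
E[A + B | B = 4] = (163/121) / (2/11) = 163/22.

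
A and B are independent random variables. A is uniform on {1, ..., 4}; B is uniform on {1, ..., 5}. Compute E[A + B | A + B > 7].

25/3

Outcomes with A + B > 7: (3,5), (4,4), (4,5), each with probability 1/20.
E[A + B | A + B > 7] = (8 + 8 + 9) / 3 = 25/3.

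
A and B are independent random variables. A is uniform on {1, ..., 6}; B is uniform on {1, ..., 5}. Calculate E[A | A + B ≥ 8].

5

P(A + B ≥ 8) = 1/3.
Summing A·P(x,y) over outcomes with A + B ≥ 8 gives 5/3.
E[A | A + B ≥ 8] = (5/3) / (1/3) = 5.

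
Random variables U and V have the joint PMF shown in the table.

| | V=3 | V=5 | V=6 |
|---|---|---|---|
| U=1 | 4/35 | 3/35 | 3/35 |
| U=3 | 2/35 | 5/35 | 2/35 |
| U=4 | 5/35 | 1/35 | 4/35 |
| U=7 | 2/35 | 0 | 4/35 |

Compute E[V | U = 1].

P(U = 1) = 2/7.
Summing V·P(U=x,V=y) over the conditioning event gives 9/7.
E[V | U = 1] = (9/7) / (2/7) = 9/2.

9/2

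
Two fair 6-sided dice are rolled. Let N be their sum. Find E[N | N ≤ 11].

P(N ≤ 11) = 35/36.
E[N | N ≤ 11] = (20/3) / (35/36) = 48/7.

48/7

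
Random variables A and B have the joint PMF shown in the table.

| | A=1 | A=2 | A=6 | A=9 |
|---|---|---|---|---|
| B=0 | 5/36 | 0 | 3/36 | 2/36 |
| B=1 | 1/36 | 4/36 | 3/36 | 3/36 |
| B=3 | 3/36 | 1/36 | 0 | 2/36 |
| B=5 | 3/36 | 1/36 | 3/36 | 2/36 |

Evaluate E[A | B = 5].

41/9

P(B = 5) = 1/4.
Summing A·P(A=x,B=y) over the conditioning event gives 41/36.
E[A | B = 5] = (41/36) / (1/4) = 41/9.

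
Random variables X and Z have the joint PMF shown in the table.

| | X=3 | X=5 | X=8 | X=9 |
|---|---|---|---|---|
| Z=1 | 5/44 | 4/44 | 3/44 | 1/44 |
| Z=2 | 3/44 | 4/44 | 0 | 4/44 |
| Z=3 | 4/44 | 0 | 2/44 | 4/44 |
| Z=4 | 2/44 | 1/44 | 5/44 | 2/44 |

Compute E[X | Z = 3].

P(Z = 3) = 5/22.
Summing X·P(X=x,Z=y) over the conditioning event gives 16/11.
E[X | Z = 3] = (16/11) / (5/22) = 32/5.

32/5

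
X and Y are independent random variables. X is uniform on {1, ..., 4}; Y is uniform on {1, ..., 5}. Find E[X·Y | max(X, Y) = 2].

8/3

P(max(X, Y) = 2) = 3/20.
Summing XY·P(x,y) over outcomes with max(X, Y) = 2 gives 2/5.
E[X·Y | max(X, Y) = 2] = (2/5) / (3/20) = 8/3.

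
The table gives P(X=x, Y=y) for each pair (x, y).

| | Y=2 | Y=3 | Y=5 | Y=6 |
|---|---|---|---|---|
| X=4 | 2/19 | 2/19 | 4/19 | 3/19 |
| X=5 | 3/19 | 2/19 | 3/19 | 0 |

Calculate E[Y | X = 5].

27/8

P(X = 5) = 8/19.
Σ Y·P over the event = 2·(3/19) + 3·(2/19) + 5·(3/19) = 27/19.
E[Y | X = 5] = (27/19) / (8/19) = 27/8.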